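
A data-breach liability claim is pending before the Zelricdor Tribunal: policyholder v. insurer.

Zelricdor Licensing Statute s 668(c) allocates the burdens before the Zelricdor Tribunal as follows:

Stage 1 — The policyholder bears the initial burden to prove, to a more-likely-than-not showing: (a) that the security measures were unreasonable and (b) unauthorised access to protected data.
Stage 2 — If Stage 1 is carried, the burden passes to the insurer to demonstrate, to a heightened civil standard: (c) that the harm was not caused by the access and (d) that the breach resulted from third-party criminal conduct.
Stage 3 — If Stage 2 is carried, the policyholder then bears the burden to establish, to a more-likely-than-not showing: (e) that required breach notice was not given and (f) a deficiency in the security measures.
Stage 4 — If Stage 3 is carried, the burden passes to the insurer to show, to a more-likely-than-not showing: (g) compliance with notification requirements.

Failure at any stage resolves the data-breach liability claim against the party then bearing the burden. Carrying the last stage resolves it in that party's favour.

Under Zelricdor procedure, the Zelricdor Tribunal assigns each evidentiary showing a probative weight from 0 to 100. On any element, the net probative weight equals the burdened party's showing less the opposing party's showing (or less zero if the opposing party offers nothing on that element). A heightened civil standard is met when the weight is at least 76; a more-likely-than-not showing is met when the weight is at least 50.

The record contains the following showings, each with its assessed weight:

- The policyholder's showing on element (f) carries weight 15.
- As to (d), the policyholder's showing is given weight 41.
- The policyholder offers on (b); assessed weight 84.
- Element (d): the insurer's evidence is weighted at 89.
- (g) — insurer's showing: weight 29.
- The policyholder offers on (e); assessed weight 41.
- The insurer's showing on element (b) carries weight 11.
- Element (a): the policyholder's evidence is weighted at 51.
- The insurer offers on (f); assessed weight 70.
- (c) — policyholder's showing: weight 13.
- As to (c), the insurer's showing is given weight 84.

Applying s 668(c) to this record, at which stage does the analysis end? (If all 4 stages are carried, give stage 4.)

stage 2

At Stage 1 the policyholder must meet a more-likely-than-not showing (weight is at least 50): on (a) the weight is 51, ≥ 50, so (a) meets the standard; on (b) the weight is 84 less the opposing 11 gives net 73, which does reach 50, so (b) meets the standard.
  Stage 1 carried; the burden shifts to the insurer.
At Stage 2 the insurer must meet a heightened civil standard (weight is at least 76): on (c) the weight is 84 less the opposing 13 gives net 71, which does not reach 76, so (c) does not meet the standard; on (d) the weight is 89 less the opposing 41 gives net 48, < 76, so (d) does not meet the standard.
  Not every element is met, so the insurer fails to carry Stage 2.
So the policyholder prevails.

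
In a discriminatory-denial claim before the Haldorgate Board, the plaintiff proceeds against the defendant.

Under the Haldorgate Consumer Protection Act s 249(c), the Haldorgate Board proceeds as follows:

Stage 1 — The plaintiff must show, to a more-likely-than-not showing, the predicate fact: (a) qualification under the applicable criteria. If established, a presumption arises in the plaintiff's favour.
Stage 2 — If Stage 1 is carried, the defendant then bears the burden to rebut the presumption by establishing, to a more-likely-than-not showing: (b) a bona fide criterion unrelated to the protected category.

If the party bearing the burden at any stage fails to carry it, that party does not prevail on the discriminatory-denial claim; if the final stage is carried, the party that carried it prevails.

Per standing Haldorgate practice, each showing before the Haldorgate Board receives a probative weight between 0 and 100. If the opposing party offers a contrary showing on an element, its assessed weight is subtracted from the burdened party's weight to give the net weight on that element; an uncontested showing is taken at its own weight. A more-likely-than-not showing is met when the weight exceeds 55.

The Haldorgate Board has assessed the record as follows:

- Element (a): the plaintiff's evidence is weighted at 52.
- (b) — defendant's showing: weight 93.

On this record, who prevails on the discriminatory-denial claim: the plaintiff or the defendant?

Stage 1 — burden on plaintiff; standard: a more-likely-than-not showing (weight exceeds 55).
    (a): 52 ≤ 55 [not met]
  The plaintiff does not carry Stage 1.
The analysis ends at Stage 1; the defendant prevails.

defendant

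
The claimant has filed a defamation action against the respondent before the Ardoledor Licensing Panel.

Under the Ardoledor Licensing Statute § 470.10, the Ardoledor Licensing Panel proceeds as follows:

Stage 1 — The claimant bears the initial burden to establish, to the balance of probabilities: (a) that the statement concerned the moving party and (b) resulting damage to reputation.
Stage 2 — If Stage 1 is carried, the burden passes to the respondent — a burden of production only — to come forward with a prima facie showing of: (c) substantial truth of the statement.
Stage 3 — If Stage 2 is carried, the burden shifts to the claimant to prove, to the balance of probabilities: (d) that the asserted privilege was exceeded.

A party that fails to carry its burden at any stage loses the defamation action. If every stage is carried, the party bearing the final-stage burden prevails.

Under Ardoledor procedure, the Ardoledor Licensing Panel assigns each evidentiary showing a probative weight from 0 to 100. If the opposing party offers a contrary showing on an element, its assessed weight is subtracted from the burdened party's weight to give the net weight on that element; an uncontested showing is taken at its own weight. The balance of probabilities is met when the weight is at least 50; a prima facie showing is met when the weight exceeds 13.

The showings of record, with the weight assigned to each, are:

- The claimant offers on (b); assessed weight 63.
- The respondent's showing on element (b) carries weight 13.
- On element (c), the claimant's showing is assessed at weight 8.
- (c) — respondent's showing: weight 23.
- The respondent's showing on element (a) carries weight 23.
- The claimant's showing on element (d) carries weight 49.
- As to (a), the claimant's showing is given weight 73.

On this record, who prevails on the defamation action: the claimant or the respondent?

Stage 1 (claimant, the balance of probabilities, weight is at least 50): (a) net 73−23=50 ≥ 50 — meets; (b) net 63−13=50 ≥ 50 — meets.
  All elements met. The burden passes to the respondent.
Stage 2 (respondent, a prima facie showing, weight exceeds 13): (c) net 23−8=15 > 13 — meets.
  All elements met. The burden passes to the claimant.
Stage 3 (claimant, the balance of probabilities, weight is at least 50): (d) 49 < 50 — fails.
  Not every element is met, so the claimant fails to carry Stage 3.
The respondent prevails.

respondent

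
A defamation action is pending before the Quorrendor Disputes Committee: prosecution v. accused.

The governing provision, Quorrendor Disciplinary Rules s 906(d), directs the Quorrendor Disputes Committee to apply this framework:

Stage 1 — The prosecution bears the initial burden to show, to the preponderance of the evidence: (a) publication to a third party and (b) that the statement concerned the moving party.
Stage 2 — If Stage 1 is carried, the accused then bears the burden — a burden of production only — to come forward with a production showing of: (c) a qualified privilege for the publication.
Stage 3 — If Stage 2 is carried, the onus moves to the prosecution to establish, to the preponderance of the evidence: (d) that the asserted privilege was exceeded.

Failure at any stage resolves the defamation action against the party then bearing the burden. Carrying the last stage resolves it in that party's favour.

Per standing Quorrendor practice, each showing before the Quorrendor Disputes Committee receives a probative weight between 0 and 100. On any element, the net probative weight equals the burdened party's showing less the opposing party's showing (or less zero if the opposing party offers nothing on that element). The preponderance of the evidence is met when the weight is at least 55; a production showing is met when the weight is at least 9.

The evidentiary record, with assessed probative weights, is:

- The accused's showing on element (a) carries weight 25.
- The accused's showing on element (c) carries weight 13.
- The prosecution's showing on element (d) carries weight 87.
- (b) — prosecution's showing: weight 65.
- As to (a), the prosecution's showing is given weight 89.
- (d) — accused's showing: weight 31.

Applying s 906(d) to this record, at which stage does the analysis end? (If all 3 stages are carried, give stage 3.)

stage 3

Stage 1 (prosecution, the preponderance of the evidence, weight is at least 55): (a) net 89−25=64 ≥ 55 — meets; (b) 65 ≥ 55 — meets.
  Stage 1 carried; the burden shifts to the accused.
Stage 2 (accused, a production showing, weight is at least 9): (c) 13 ≥ 9 — meets.
  All elements met. The burden passes to the prosecution.
Stage 3 (prosecution, the preponderance of the evidence, weight is at least 55): (d) net 87−31=56 ≥ 55 — meets.
  All elements met at the final stage.
All stages carried — the prosecution prevails.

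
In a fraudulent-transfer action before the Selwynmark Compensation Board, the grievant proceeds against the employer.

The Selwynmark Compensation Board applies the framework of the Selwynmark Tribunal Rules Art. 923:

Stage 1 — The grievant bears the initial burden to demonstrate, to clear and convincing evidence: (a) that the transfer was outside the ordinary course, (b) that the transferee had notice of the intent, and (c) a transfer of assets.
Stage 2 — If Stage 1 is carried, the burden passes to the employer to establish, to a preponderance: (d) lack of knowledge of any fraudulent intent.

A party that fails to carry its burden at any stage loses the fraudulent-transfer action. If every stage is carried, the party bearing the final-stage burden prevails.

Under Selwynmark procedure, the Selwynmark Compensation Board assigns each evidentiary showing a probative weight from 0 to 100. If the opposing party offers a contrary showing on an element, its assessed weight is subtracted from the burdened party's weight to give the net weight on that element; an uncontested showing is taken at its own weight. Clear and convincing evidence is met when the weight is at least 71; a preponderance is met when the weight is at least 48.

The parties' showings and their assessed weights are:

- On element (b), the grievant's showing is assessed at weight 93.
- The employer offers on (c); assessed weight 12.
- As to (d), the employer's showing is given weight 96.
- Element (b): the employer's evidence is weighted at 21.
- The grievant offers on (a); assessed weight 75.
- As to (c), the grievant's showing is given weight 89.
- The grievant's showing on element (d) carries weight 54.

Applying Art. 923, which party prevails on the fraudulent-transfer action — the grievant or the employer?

Stage 1 (grievant, clear and convincing evidence, weight is at least 71): (a) 75 ≥ 71 — meets; (b) net 93−21=72 ≥ 71 — meets; (c) net 89−12=77 ≥ 71 — meets.
  Stage 1 carried; the burden shifts to the employer.
Stage 2 (employer, a preponderance, weight is at least 48): (d) net 96−54=42 < 48 — fails.
  Stage 2 not carried; the employer fails its burden.
The analysis ends at Stage 2; the grievant prevails.

grievant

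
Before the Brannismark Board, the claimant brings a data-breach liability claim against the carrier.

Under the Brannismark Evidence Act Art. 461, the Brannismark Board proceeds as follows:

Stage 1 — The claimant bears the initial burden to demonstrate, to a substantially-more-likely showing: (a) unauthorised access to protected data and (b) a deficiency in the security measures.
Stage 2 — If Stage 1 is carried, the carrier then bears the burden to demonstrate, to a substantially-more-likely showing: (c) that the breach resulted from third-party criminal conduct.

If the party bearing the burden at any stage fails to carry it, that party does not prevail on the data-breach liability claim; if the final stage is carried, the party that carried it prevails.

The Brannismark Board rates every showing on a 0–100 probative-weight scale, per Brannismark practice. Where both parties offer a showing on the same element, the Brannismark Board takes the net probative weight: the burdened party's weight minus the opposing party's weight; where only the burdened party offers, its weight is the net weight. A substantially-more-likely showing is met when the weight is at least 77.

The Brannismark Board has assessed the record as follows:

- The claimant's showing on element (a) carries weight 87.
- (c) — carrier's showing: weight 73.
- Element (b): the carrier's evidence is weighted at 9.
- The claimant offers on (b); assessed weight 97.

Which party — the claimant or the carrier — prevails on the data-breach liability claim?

Stage 1 — burden on claimant; standard: a substantially-more-likely showing (weight is at least 77).
    (a): 87 ≥ 77 [met]
    (b): 97 − 9 = 88 ≥ 77 [met]
  All elements met. The burden passes to the carrier.
Stage 2 — burden on carrier; standard: a substantially-more-likely showing (weight is at least 77).
    (c): 73 < 77 [not met]
  Not every element is met, so the carrier fails to carry Stage 2.
The claimant prevails.

claimant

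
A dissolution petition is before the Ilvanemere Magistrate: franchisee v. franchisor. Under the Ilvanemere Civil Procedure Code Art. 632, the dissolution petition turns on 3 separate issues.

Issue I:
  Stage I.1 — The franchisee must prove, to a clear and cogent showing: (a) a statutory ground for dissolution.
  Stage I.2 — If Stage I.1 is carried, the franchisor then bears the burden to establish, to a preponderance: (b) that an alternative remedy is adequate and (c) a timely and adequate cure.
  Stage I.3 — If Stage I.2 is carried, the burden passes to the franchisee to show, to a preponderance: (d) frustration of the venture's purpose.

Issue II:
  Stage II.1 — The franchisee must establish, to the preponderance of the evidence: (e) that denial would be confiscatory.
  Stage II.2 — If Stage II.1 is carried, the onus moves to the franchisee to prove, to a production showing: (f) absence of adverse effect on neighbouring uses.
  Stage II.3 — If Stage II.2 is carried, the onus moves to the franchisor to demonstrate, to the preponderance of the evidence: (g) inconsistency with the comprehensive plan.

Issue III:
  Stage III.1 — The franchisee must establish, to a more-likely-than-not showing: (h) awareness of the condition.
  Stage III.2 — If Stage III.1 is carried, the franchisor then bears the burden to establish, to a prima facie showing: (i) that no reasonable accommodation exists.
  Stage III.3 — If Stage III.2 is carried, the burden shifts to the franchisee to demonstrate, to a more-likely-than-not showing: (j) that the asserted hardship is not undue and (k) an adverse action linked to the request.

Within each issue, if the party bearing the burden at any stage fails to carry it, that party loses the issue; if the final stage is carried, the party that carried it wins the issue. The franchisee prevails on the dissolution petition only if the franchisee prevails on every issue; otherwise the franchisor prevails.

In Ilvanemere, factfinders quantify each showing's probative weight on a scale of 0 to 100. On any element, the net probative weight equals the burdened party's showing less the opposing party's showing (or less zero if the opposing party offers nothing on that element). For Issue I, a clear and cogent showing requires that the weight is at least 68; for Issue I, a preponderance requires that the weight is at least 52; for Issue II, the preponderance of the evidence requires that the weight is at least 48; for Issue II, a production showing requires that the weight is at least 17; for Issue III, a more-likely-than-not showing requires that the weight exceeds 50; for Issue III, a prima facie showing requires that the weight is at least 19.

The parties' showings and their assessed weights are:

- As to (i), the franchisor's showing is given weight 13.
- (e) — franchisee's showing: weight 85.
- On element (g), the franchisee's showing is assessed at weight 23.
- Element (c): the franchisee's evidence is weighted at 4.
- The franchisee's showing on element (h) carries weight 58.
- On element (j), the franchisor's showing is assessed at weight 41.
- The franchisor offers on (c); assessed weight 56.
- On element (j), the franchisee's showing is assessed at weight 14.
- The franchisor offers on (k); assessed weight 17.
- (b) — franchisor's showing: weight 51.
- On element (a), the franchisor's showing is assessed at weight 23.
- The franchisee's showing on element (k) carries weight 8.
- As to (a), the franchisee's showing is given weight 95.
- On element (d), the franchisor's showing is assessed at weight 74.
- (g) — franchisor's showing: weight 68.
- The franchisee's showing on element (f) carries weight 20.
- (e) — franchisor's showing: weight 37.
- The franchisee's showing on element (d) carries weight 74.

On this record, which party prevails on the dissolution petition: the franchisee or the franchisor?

franchisee

— Issue I —
Stage I.1 — burden on franchisee; standard: a clear and cogent showing (weight is at least 68).
    (a): 95 − 23 = 72 ≥ 68 [met]
  All elements met. The burden passes to the franchisor.
Stage I.2 — burden on franchisor; standard: a preponderance (weight is at least 52).
    (b): 51 < 52 [not met]
    (c): 56 − 4 = 52 ≥ 52 [met]
  The franchisor does not carry Stage I.2.
So the franchisee prevails on this issue.
— Issue II —
Stage II.1 — burden on franchisee; standard: the preponderance of the evidence (weight is at least 48).
    (e): 85 − 37 = 48 ≥ 48 [met]
  All elements met. The franchisee retains the burden for Stage II.2.
Stage II.2 — burden on franchisee; standard: a production showing (weight is at least 17).
    (f): 20 ≥ 17 [met]
  Stage II.2 carried; the burden shifts to the franchisor.
Stage II.3 — burden on franchisor; standard: the preponderance of the evidence (weight is at least 48).
    (g): 68 − 23 = 45 < 48 [not met]
  Stage II.3 not carried; the franchisor fails its burden.
The analysis ends at Stage II.3; the franchisee prevails on this issue.
— Issue III —
Stage III.1 — burden on franchisee; standard: a more-likely-than-not showing (weight exceeds 50).
    (h): 58 > 50 [met]
  All elements met. The burden passes to the franchisor.
Stage III.2 — burden on franchisor; standard: a prima facie showing (weight is at least 19).
    (i): 13 < 19 [not met]
  Stage III.2 not carried; the franchisor fails its burden.
The franchisee prevails on this issue.
Per-issue: Issue I → franchisee; Issue II → franchisee; Issue III → franchisee. The franchisee must prevail on every issue; overall, the franchisee prevails.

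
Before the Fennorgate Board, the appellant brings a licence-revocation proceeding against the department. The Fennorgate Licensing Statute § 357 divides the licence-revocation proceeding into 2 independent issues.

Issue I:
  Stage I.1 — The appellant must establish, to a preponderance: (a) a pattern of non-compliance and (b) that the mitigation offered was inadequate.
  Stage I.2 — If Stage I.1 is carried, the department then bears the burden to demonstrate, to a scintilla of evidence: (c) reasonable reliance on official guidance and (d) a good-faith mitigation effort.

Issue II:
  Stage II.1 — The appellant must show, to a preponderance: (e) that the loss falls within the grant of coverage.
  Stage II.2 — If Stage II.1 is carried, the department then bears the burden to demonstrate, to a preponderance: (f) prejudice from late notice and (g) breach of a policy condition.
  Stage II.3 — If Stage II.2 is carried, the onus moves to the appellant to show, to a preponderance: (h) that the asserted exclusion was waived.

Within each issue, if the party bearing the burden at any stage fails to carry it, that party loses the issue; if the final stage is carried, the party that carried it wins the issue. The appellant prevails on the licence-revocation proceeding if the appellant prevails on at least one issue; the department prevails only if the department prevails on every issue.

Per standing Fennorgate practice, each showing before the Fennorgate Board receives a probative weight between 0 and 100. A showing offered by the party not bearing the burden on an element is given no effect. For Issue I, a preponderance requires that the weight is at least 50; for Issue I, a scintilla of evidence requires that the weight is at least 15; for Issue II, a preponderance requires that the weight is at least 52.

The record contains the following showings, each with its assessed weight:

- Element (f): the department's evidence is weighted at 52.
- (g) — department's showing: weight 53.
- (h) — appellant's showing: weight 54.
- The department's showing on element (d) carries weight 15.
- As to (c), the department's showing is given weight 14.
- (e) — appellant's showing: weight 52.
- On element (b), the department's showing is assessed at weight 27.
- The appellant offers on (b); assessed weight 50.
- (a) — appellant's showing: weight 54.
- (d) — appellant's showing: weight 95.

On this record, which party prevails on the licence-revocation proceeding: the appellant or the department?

— Issue I —
Stage I.1 — burden on appellant; standard: a preponderance (weight is at least 50).
    (a): 54 ≥ 50 [met]
    (b): 50 (department's 27 disregarded) ≥ 50 [met]
  Stage I.1 is satisfied; the onus moves to the department.
Stage I.2 — burden on department; standard: a scintilla of evidence (weight is at least 15).
    (c): 14 < 15 [not met]
    (d): 15 (appellant's 95 disregarded) ≥ 15 [met]
  The department does not carry Stage I.2.
The appellant prevails on this issue.
— Issue II —
At Stage II.1 the appellant must meet a preponderance (weight is at least 52): on (e) the weight is 52, which does reach 52, so (e) meets the standard.
  All elements met. The burden passes to the department.
At Stage II.2 the department must meet a preponderance (weight is at least 52): on (f) the weight is 52, ≥ 52, so (f) meets the standard; on (g) the weight is 53, which does reach 52, so (g) meets the standard.
  Stage II.2 carried; the burden shifts to the appellant.
At Stage II.3 the appellant must meet a preponderance (weight is at least 52): on (h) the weight is 54, ≥ 52, so (h) meets the standard.
  Stage II.3 carried; the final stage is satisfied.
Every stage carried; the appellant prevails on this issue.
Per-issue: Issue I → appellant; Issue II → appellant. The appellant must prevail on at least one issue; overall, the appellant prevails.

appellant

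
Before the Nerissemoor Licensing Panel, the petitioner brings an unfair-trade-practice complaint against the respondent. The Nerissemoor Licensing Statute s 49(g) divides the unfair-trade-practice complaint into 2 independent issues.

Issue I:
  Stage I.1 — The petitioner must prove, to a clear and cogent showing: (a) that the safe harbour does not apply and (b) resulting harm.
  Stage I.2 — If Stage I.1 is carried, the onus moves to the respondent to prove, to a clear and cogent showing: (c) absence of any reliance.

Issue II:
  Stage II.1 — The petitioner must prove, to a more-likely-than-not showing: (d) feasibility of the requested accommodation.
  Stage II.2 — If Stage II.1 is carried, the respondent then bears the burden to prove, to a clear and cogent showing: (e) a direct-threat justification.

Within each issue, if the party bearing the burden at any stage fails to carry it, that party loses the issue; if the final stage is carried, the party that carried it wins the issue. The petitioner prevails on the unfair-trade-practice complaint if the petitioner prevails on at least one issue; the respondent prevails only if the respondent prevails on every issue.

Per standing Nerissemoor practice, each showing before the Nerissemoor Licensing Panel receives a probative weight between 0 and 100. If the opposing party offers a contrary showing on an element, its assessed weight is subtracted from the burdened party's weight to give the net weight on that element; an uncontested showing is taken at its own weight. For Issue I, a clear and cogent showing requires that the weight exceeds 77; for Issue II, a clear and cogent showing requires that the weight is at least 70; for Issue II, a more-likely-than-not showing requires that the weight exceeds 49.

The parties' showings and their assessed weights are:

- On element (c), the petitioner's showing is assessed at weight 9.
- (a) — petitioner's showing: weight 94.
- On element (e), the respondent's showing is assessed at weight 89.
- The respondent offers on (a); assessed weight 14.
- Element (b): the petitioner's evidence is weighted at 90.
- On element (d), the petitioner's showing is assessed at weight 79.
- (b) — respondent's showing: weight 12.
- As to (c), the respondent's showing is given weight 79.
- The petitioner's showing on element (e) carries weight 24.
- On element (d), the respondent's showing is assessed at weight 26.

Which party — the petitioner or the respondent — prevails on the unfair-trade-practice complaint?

— Issue I —
At Stage I.1 the petitioner must meet a clear and cogent showing (weight exceeds 77): on (a) the weight is 94 less the opposing 14 gives net 80, which does exceed 77, so (a) meets the standard; on (b) the weight is 90 less the opposing 12 gives net 78, which does exceed 77, so (b) meets the standard.
  The petitioner carries Stage I.1; the respondent now bears the burden.
At Stage I.2 the respondent must meet a clear and cogent showing (weight exceeds 77): on (c) the weight is 79 less the opposing 9 gives net 70, which does not exceed 77, so (c) does not meet the standard.
  The respondent does not carry Stage I.2.
So the petitioner prevails on this issue.
— Issue II —
Stage II.1 — burden on petitioner; standard: a more-likely-than-not showing (weight exceeds 49).
    (d): 79 − 26 = 53 > 49 [met]
  Stage II.1 carried; the burden shifts to the respondent.
Stage II.2 — burden on respondent; standard: a clear and cogent showing (weight is at least 70).
    (e): 89 − 24 = 65 < 70 [not met]
  Not every element is met, so the respondent fails to carry Stage II.2.
So the petitioner prevails on this issue.
Per-issue: Issue I → petitioner; Issue II → petitioner. The petitioner must prevail on at least one issue; overall, the petitioner prevails.

petitioner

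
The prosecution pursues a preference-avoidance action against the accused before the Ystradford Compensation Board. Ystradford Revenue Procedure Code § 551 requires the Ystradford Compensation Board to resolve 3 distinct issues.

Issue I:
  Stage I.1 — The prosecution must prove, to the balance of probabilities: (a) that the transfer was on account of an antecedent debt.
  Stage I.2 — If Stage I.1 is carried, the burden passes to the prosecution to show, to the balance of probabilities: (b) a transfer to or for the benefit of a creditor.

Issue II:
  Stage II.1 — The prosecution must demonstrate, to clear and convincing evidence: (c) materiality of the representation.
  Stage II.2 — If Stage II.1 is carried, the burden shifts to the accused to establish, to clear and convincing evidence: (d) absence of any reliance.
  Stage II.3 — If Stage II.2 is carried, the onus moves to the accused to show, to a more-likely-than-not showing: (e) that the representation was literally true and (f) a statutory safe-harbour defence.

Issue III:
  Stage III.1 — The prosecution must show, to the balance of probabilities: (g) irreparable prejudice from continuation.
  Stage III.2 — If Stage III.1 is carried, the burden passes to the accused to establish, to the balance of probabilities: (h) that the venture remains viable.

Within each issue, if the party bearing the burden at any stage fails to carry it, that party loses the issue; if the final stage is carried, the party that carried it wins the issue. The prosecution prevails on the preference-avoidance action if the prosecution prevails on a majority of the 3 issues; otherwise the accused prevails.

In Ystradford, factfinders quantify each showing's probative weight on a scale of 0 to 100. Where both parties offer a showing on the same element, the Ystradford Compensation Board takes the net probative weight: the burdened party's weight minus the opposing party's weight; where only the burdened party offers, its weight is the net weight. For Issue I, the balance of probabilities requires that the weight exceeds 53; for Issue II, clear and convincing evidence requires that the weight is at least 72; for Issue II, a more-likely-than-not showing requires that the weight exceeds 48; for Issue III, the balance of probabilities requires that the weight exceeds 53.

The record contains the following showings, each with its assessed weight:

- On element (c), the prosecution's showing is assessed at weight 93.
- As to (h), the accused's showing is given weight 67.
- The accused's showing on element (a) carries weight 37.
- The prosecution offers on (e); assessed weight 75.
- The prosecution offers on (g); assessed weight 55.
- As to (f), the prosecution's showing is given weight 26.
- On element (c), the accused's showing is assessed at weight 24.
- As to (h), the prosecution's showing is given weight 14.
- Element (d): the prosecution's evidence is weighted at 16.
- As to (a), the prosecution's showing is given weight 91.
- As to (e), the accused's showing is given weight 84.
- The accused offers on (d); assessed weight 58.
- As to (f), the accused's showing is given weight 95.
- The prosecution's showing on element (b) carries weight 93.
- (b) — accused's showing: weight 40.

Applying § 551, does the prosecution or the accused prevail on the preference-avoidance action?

— Issue I —
At Stage I.1 the prosecution must meet the balance of probabilities (weight exceeds 53): on (a) the weight is 91 less the opposing 37 gives net 54, which does exceed 53, so (a) meets the standard.
  Stage I.1 carried; the burden remains with the prosecution.
At Stage I.2 the prosecution must meet the balance of probabilities (weight exceeds 53): on (b) the weight is 93 less the opposing 40 gives net 53, which does not exceed 53, so (b) does not meet the standard.
  Stage I.2 not carried; the prosecution fails its burden.
The analysis ends at Stage I.2; the accused prevails on this issue.
— Issue II —
Stage II.1 (prosecution, clear and convincing evidence, weight is at least 72): (c) net 93−24=69 < 72 — fails.
  The prosecution does not carry Stage II.1.
So the accused prevails on this issue.
— Issue III —
Stage III.1 — burden on prosecution; standard: the balance of probabilities (weight exceeds 53).
    (g): 55 > 53 [met]
  All elements met. The burden passes to the accused.
Stage III.2 — burden on accused; standard: the balance of probabilities (weight exceeds 53).
    (h): 67 − 14 = 53 ≤ 53 [not met]
  Not every element is met, so the accused fails to carry Stage III.2.
The analysis ends at Stage III.2; the prosecution prevails on this issue.
Per-issue: Issue I → accused; Issue II → accused; Issue III → prosecution. The prosecution must prevail on a majority of issues; overall, the accused prevails.

accused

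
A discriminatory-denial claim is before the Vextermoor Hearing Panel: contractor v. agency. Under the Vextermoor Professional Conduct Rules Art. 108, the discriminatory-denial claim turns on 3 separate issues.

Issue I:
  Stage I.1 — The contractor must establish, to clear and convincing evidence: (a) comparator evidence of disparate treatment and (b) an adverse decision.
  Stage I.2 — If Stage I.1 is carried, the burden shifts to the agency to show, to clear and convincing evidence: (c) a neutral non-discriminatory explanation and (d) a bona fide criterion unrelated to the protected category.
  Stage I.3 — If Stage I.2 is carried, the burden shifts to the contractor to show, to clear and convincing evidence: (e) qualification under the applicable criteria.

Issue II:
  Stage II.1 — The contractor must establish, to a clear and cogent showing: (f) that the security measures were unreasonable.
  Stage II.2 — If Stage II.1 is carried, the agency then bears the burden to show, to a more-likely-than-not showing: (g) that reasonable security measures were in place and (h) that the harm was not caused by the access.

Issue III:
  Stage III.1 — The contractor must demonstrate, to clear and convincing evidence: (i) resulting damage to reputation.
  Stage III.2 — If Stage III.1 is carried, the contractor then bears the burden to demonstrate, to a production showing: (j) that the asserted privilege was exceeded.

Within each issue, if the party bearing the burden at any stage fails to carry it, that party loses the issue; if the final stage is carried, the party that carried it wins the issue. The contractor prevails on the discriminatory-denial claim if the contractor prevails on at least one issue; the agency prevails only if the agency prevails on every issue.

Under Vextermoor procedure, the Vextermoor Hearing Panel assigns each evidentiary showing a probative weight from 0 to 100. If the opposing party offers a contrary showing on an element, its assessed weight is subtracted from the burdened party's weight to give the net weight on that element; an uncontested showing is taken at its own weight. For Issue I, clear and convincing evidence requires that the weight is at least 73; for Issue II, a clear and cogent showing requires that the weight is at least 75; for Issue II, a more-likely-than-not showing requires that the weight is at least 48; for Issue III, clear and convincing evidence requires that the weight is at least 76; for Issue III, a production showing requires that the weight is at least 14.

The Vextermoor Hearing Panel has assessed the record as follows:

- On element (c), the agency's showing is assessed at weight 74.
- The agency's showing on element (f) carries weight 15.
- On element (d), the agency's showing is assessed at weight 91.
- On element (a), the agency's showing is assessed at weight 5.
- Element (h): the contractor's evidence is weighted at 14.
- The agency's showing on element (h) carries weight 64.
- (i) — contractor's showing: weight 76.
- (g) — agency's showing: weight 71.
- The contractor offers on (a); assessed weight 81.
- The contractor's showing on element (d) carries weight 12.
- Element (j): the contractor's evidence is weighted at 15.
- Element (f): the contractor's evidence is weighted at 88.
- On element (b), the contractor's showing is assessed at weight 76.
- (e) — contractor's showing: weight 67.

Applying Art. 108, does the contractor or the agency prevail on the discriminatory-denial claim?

— Issue I —
Stage I.1 — burden on contractor; standard: clear and convincing evidence (weight is at least 73).
    (a): 81 − 5 = 76 ≥ 73 [met]
    (b): 76 ≥ 73 [met]
  The contractor carries Stage I.1; the agency now bears the burden.
Stage I.2 — burden on agency; standard: clear and convincing evidence (weight is at least 73).
    (c): 74 ≥ 73 [met]
    (d): 91 − 12 = 79 ≥ 73 [met]
  Stage I.2 is satisfied; the onus moves to the contractor.
Stage I.3 — burden on contractor; standard: clear and convincing evidence (weight is at least 73).
    (e): 67 < 73 [not met]
  The contractor does not carry Stage I.3.
So the agency prevails on this issue.
— Issue II —
Stage II.1 — burden on contractor; standard: a clear and cogent showing (weight is at least 75).
    (f): 88 − 15 = 73 < 75 [not met]
  Stage II.1 not carried; the contractor fails its burden.
The agency prevails on this issue.
— Issue III —
At Stage III.1 the contractor must meet clear and convincing evidence (weight is at least 76): on (i) the weight is 76, ≥ 76, so (i) meets the standard.
  Stage III.1 is satisfied; the contractor continues to bear the burden.
At Stage III.2 the contractor must meet a production showing (weight is at least 14): on (j) the weight is 15, ≥ 14, so (j) meets the standard.
  The contractor carries the last stage.
Every stage carried; the contractor prevails on this issue.
Per-issue: Issue I → agency; Issue II → agency; Issue III → contractor. The contractor must prevail on at least one issue; overall, the contractor prevails.

contractor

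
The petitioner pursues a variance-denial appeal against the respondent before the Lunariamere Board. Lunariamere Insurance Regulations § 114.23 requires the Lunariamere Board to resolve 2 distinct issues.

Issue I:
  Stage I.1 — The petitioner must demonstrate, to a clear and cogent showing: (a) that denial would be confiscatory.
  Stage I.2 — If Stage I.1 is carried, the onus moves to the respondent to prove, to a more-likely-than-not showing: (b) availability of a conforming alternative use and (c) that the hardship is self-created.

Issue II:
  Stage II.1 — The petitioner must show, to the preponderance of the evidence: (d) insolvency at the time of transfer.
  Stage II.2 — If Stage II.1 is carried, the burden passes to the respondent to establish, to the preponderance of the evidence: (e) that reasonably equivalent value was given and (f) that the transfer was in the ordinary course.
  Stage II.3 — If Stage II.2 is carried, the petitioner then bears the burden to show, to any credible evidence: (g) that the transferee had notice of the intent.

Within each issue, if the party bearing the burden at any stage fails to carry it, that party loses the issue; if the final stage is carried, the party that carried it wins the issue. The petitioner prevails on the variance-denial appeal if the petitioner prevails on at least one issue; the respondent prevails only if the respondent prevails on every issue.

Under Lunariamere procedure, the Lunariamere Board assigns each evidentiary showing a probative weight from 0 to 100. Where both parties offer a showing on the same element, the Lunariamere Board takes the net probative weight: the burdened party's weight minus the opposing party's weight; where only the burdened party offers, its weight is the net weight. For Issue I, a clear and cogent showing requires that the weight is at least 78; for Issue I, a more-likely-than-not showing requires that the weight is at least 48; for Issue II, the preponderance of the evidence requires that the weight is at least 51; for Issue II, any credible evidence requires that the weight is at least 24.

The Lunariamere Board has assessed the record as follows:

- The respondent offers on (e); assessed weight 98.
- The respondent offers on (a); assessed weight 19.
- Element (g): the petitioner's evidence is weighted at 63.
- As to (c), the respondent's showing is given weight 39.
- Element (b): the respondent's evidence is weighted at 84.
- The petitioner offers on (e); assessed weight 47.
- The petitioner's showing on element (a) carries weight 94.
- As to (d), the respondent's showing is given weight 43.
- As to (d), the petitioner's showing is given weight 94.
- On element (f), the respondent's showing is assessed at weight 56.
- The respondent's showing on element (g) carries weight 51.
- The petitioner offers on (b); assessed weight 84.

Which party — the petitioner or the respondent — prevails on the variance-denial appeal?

respondent

— Issue I —
At Stage I.1 the petitioner must meet a clear and cogent showing (weight is at least 78): on (a) the weight is 94 less the opposing 19 gives net 75, which does not reach 78, so (a) does not meet the standard.
  Not every element is met, so the petitioner fails to carry Stage I.1.
The respondent prevails on this issue.
— Issue II —
Stage II.1 (petitioner, the preponderance of the evidence, weight is at least 51): (d) net 94−43=51 ≥ 51 — meets.
  The petitioner carries Stage II.1; the respondent now bears the burden.
Stage II.2 (respondent, the preponderance of the evidence, weight is at least 51): (e) net 98−47=51 ≥ 51 — meets; (f) 56 ≥ 51 — meets.
  Stage II.2 is satisfied; the onus moves to the petitioner.
Stage II.3 (petitioner, any credible evidence, weight is at least 24): (g) net 63−51=12 < 24 — fails.
  Stage II.3 not carried; the petitioner fails its burden.
The respondent prevails on this issue.
Per-issue: Issue I → respondent; Issue II → respondent. The petitioner must prevail on at least one issue; overall, the respondent prevails.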